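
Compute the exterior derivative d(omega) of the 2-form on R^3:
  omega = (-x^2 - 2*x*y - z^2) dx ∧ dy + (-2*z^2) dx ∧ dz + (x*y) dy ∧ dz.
d(omega) = (y - 2*z) dx ∧ dy ∧ dz

For a 2-form omega = sum_{i<j} g_{ij} dx_i ∧ dx_j, the exterior derivative is
  d(omega) = sum_{i<j} d(g_{ij}) ∧ dx_i ∧ dx_j = sum_{i<j, k} (∂g_{ij}/∂x_k) dx_k ∧ dx_i ∧ dx_j.
Expand each term, using dx_k ∧ dx_i ∧ dx_j = sgn(permutation) dx_{(a)} ∧ dx_{(b)} ∧ dx_{(c)} with (a < b < c) sorted:
  d(-x^2 - 2*x*y - z^2) includes (∂/∂z)(-x^2 - 2*x*y - z^2) dz = (-2*z) dz, which multiplied by dx ∧ dy gives (-2*z) dx ∧ dy ∧ dz
  d(x*y) includes (∂/∂x)(x*y) dx = (y) dx, which multiplied by dy ∧ dz gives (y) dx ∧ dy ∧ dz
Collecting like 3-forms: d(omega) = (y - 2*z) dx ∧ dy ∧ dz.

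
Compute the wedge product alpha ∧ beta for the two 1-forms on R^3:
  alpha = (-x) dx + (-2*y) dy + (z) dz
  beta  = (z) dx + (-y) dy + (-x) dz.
alpha ∧ beta = (y*(x + 2*z)) dx ∧ dy + (x^2 - z^2) dx ∧ dz + (y*(2*x + z)) dy ∧ dz

Distribute the wedge, using dx_i ∧ dx_j = -dx_j ∧ dx_i and dx_i ∧ dx_i = 0. For each pair (i, j) with i < j, the coefficient of dx_i ∧ dx_j in alpha ∧ beta is (alpha_i * beta_j - alpha_j * beta_i). Collecting: alpha ∧ beta = (y*(x + 2*z)) dx ∧ dy + (x^2 - z^2) dx ∧ dz + (y*(2*x + z)) dy ∧ dz.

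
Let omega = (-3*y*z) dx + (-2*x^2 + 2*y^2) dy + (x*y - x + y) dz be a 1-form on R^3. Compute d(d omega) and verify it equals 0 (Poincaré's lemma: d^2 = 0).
d(d omega) = 0

Step 1: d omega = sum_{i<j} (∂f_j/∂x_i - ∂f_i/∂x_j) dx_i ∧ dx_j:
  coeff of dx ∧ dy: -4*x + 3*z
  coeff of dx ∧ dz: 4*y - 1
  coeff of dy ∧ dz: x + 1
Step 2: Apply d again to each 2-form coefficient. The only possible 3-form in R^3 is dx ∧ dy ∧ dz, with coefficient
  ∂(coeff of dy∧dz)/∂x - ∂(coeff of dx∧dz)/∂y + ∂(coeff of dx∧dy)/∂z
  = ∂/∂x (x + 1) - ∂/∂y (4*y - 1) + ∂/∂z (-4*x + 3*z).
Each of these terms simplifies to sums of mixed partials that cancel in pairs. The result is 0 (by equality of mixed partials for smooth functions — Schwarz / Clairaut).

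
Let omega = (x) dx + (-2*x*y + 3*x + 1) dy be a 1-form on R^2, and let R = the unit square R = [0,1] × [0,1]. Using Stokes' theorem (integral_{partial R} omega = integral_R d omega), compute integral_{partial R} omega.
integral_(partial R) omega = 2

Stokes: integral_partial_R omega = integral_R d omega with d omega = (∂Q/∂x - ∂P/∂y) dx ∧ dy.
  ∂Q/∂x = 3 - 2*y
  ∂P/∂y = 0
  integrand = ∂Q/∂x - ∂P/∂y = 3 - 2*y.
Integrating over R: integral_0^1 integral_0^1 (3 - 2*y) dx dy = 2.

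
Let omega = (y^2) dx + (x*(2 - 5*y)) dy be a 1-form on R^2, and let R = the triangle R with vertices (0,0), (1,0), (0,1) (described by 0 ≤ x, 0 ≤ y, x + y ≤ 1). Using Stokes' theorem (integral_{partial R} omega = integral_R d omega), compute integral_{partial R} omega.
integral_(partial R) omega = -1/6

Stokes: integral_partial_R omega = integral_R d omega with d omega = (∂Q/∂x - ∂P/∂y) dx ∧ dy.
  ∂Q/∂x = 2 - 5*y
  ∂P/∂y = 2*y
  integrand = ∂Q/∂x - ∂P/∂y = 2 - 7*y.
Integrating over R: integral_0^1 integral_0^{1-x} (2 - 7*y) dy dx = -1/6.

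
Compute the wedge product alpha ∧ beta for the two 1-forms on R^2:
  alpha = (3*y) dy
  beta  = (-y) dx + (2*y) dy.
alpha ∧ beta = (3*y^2) dx ∧ dy

Distribute the wedge, using dx_i ∧ dx_j = -dx_j ∧ dx_i and dx_i ∧ dx_i = 0. For each pair (i, j) with i < j, the coefficient of dx_i ∧ dx_j in alpha ∧ beta is (alpha_i * beta_j - alpha_j * beta_i). Collecting: alpha ∧ beta = (3*y^2) dx ∧ dy.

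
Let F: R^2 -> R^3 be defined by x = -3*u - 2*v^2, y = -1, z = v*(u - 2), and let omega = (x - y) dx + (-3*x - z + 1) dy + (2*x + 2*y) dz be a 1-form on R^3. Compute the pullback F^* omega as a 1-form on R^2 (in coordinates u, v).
F^* omega = (-6*u*v + 9*u - 4*v^3 + 6*v^2 - 2*v - 3) du + (-6*u^2 - 4*u*v^2 + 12*u*v + 10*u + 8*v^3 + 8*v^2 - 4*v + 4) dv

Using F^*(f dg) = (f ∘ F) d(g ∘ F), substitute each coordinate x_i by F_i(u, v) in f_i, and replace dx_i by d F_i = (∂F_i/∂u) du + (∂F_i/∂v) dv.
  For the x component: f_1(F) = -3*u - 2*v^2 + 1; d F_1 = (-3) du + (-4*v) dv
  For the y component: f_2(F) = -u*v + 9*u + 6*v^2 + 2*v + 1; d F_2 = (0) du + (0) dv
  For the z component: f_3(F) = -6*u - 4*v^2 - 2; d F_3 = (v) du + (u - 2) dv
Combining and collecting du, dv coefficients:
  coeff of du: -6*u*v + 9*u - 4*v^3 + 6*v^2 - 2*v - 3
  coeff of dv: -6*u^2 - 4*u*v^2 + 12*u*v + 10*u + 8*v^3 + 8*v^2 - 4*v + 4
F^* omega = (-6*u*v + 9*u - 4*v^3 + 6*v^2 - 2*v - 3) du + (-6*u^2 - 4*u*v^2 + 12*u*v + 10*u + 8*v^3 + 8*v^2 - 4*v + 4) dv.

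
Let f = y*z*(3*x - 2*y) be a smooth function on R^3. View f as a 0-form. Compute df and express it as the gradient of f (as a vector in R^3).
df = (3*y*z) dx + (z*(3*x - 4*y)) dy + (y*(3*x - 2*y)) dz; grad f = (3*y*z, z*(3*x - 4*y), y*(3*x - 2*y))

For a 0-form f, d f = (∂f/∂x) dx + (∂f/∂y) dy + (∂f/∂z) dz. The components of the vector representation are exactly the entries of grad f in Cartesian coordinates:
  ∂f/∂x = 3*y*z
  ∂f/∂y = z*(3*x - 4*y)
  ∂f/∂z = y*(3*x - 2*y).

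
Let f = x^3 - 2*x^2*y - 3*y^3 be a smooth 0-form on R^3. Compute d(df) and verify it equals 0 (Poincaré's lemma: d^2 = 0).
d(df) = 0

Step 1: df = sum_i (∂f/∂x_i) dx_i = (x*(3*x - 4*y)) dx + (-2*x^2 - 9*y^2) dy + (0) dz.
Step 2: Apply d again. Using the 1-form formula, the coefficient of dx ∧ dy in d(df) is ∂^2 f/∂x ∂y - ∂^2 f/∂y ∂x = (-4*x) - (-4*x) = 0 (equality of mixed partials for smooth f).
Similarly for dx ∧ dz and dy ∧ dz — all coefficients vanish. So d(df) = 0.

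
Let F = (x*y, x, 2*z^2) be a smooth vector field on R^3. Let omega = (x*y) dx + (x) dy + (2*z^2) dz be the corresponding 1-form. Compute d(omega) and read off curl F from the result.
d(omega) = (0) dy ∧ dz + (0) dz ∧ dx + (1 - x) dx ∧ dy; curl F = (0, 0, 1 - x)

d omega = sum_{i<j} (∂f_j/∂x_i - ∂f_i/∂x_j) dx_i ∧ dx_j. Under the identification (dy ∧ dz, dz ∧ dx, dx ∧ dy) ↔ (e_x, e_y, e_z), the coefficients are exactly the components of curl F. Compute:
  ∂R/∂y - ∂Q/∂z = (0) - (0) = 0
  ∂P/∂z - ∂R/∂x = (0) - (0) = 0
  ∂Q/∂x - ∂P/∂y = (1) - (x) = 1 - x.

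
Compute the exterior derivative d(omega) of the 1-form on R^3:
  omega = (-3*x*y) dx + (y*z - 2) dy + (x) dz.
d(omega) = (3*x) dx ∧ dy + (1) dx ∧ dz + (-y) dy ∧ dz

For a 1-form omega = sum_i f_i dx_i, the exterior derivative is
  d(omega) = sum_{i < j} (∂f_j/∂x_i - ∂f_i/∂x_j) dx_i ∧ dx_j.
  coefficient of dx ∧ dy: ∂f_2/∂x - ∂f_1/∂y = ∂(y*z - 2)/∂x - ∂(-3*x*y)/∂y = 3*x
  coefficient of dx ∧ dz: ∂f_3/∂x - ∂f_1/∂z = ∂(x)/∂x - ∂(-3*x*y)/∂z = 1
  coefficient of dy ∧ dz: ∂f_3/∂y - ∂f_2/∂z = ∂(x)/∂y - ∂(y*z - 2)/∂z = -y
Assembling: d(omega) = (3*x) dx ∧ dy + (1) dx ∧ dz + (-y) dy ∧ dz.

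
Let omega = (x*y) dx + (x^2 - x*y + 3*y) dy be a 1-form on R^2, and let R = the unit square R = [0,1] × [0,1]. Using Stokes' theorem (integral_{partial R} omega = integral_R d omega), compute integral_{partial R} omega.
integral_(partial R) omega = 0

Stokes: integral_partial_R omega = integral_R d omega with d omega = (∂Q/∂x - ∂P/∂y) dx ∧ dy.
  ∂Q/∂x = 2*x - y
  ∂P/∂y = x
  integrand = ∂Q/∂x - ∂P/∂y = x - y.
Integrating over R: integral_0^1 integral_0^1 (x - y) dx dy = 0.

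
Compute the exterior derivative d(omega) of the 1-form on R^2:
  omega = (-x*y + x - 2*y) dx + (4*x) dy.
d(omega) = (x + 6) dx ∧ dy

For a 1-form omega = sum_i f_i dx_i, the exterior derivative is
  d(omega) = sum_{i < j} (∂f_j/∂x_i - ∂f_i/∂x_j) dx_i ∧ dx_j.
  coefficient of dx ∧ dy: ∂f_2/∂x - ∂f_1/∂y = ∂(4*x)/∂x - ∂(-x*y + x - 2*y)/∂y = x + 6
Assembling: d(omega) = (x + 6) dx ∧ dy.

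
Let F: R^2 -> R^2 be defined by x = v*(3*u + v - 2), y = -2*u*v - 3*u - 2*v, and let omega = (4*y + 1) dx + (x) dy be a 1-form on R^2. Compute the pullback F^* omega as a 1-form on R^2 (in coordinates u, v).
F^* omega = (v*(-30*u*v - 45*u - 2*v^2 - 23*v + 9)) du + (-30*u^2*v - 36*u^2 - 18*u*v^2 - 34*u*v + 27*u - 18*v^2 + 22*v - 2) dv

Using F^*(f dg) = (f ∘ F) d(g ∘ F), substitute each coordinate x_i by F_i(u, v) in f_i, and replace dx_i by d F_i = (∂F_i/∂u) du + (∂F_i/∂v) dv.
  For the x component: f_1(F) = -8*u*v - 12*u - 8*v + 1; d F_1 = (3*v) du + (3*u + 2*v - 2) dv
  For the y component: f_2(F) = v*(3*u + v - 2); d F_2 = (-2*v - 3) du + (-2*u - 2) dv
Combining and collecting du, dv coefficients:
  coeff of du: v*(-30*u*v - 45*u - 2*v^2 - 23*v + 9)
  coeff of dv: -30*u^2*v - 36*u^2 - 18*u*v^2 - 34*u*v + 27*u - 18*v^2 + 22*v - 2
F^* omega = (v*(-30*u*v - 45*u - 2*v^2 - 23*v + 9)) du + (-30*u^2*v - 36*u^2 - 18*u*v^2 - 34*u*v + 27*u - 18*v^2 + 22*v - 2) dv.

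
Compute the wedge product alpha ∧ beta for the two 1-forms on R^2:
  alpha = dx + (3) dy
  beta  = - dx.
alpha ∧ beta = (3) dx ∧ dy

Distribute the wedge, using dx_i ∧ dx_j = -dx_j ∧ dx_i and dx_i ∧ dx_i = 0. For each pair (i, j) with i < j, the coefficient of dx_i ∧ dx_j in alpha ∧ beta is (alpha_i * beta_j - alpha_j * beta_i). Collecting: alpha ∧ beta = (3) dx ∧ dy.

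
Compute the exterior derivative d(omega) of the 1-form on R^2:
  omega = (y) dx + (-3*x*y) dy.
d(omega) = (-3*y - 1) dx ∧ dy

For a 1-form omega = sum_i f_i dx_i, the exterior derivative is
  d(omega) = sum_{i < j} (∂f_j/∂x_i - ∂f_i/∂x_j) dx_i ∧ dx_j.
  coefficient of dx ∧ dy: ∂f_2/∂x - ∂f_1/∂y = ∂(-3*x*y)/∂x - ∂(y)/∂y = -3*y - 1
Assembling: d(omega) = (-3*y - 1) dx ∧ dy.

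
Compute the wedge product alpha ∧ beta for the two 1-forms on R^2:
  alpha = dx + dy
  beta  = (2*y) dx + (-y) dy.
alpha ∧ beta = (-3*y) dx ∧ dy

Distribute the wedge, using dx_i ∧ dx_j = -dx_j ∧ dx_i and dx_i ∧ dx_i = 0. For each pair (i, j) with i < j, the coefficient of dx_i ∧ dx_j in alpha ∧ beta is (alpha_i * beta_j - alpha_j * beta_i). Collecting: alpha ∧ beta = (-3*y) dx ∧ dy.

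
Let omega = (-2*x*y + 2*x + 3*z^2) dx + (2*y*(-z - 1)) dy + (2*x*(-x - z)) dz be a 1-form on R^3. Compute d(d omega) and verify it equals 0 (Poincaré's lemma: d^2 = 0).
d(d omega) = 0

Step 1: d omega = sum_{i<j} (∂f_j/∂x_i - ∂f_i/∂x_j) dx_i ∧ dx_j:
  coeff of dx ∧ dy: 2*x
  coeff of dx ∧ dz: -4*x - 8*z
  coeff of dy ∧ dz: 2*y
Step 2: Apply d again to each 2-form coefficient. The only possible 3-form in R^3 is dx ∧ dy ∧ dz, with coefficient
  ∂(coeff of dy∧dz)/∂x - ∂(coeff of dx∧dz)/∂y + ∂(coeff of dx∧dy)/∂z
  = ∂/∂x (2*y) - ∂/∂y (-4*x - 8*z) + ∂/∂z (2*x).
Each of these terms simplifies to sums of mixed partials that cancel in pairs. The result is 0 (by equality of mixed partials for smooth functions — Schwarz / Clairaut).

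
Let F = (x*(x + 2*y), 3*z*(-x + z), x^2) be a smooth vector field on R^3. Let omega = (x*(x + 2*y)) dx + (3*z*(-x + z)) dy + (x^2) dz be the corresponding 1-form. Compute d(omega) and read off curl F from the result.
d(omega) = (3*x - 6*z) dy ∧ dz + (-2*x) dz ∧ dx + (-2*x - 3*z) dx ∧ dy; curl F = (3*x - 6*z, -2*x, -2*x - 3*z)

d omega = sum_{i<j} (∂f_j/∂x_i - ∂f_i/∂x_j) dx_i ∧ dx_j. Under the identification (dy ∧ dz, dz ∧ dx, dx ∧ dy) ↔ (e_x, e_y, e_z), the coefficients are exactly the components of curl F. Compute:
  ∂R/∂y - ∂Q/∂z = (0) - (-3*x + 6*z) = 3*x - 6*z
  ∂P/∂z - ∂R/∂x = (0) - (2*x) = -2*x
  ∂Q/∂x - ∂P/∂y = (-3*z) - (2*x) = -2*x - 3*z.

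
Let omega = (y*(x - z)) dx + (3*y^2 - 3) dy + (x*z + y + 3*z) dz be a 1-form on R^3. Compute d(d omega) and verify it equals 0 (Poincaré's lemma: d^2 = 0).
d(d omega) = 0

Step 1: d omega = sum_{i<j} (∂f_j/∂x_i - ∂f_i/∂x_j) dx_i ∧ dx_j:
  coeff of dx ∧ dy: -x + z
  coeff of dx ∧ dz: y + z
  coeff of dy ∧ dz: 1
Step 2: Apply d again to each 2-form coefficient. The only possible 3-form in R^3 is dx ∧ dy ∧ dz, with coefficient
  ∂(coeff of dy∧dz)/∂x - ∂(coeff of dx∧dz)/∂y + ∂(coeff of dx∧dy)/∂z
  = ∂/∂x (1) - ∂/∂y (y + z) + ∂/∂z (-x + z).
Each of these terms simplifies to sums of mixed partials that cancel in pairs. The result is 0 (by equality of mixed partials for smooth functions — Schwarz / Clairaut).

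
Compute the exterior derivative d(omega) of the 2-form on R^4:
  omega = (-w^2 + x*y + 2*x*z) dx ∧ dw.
d(omega) = (-x) dx ∧ dy ∧ dw + (-2*x) dx ∧ dz ∧ dw

For a 2-form omega = sum_{i<j} g_{ij} dx_i ∧ dx_j, the exterior derivative is
  d(omega) = sum_{i<j} d(g_{ij}) ∧ dx_i ∧ dx_j = sum_{i<j, k} (∂g_{ij}/∂x_k) dx_k ∧ dx_i ∧ dx_j.
Expand each term, using dx_k ∧ dx_i ∧ dx_j = sgn(permutation) dx_{(a)} ∧ dx_{(b)} ∧ dx_{(c)} with (a < b < c) sorted:
  d(-w^2 + x*y + 2*x*z) includes (∂/∂y)(-w^2 + x*y + 2*x*z) dy = (x) dy, which multiplied by dx ∧ dw gives (-x) dx ∧ dy ∧ dw
  d(-w^2 + x*y + 2*x*z) includes (∂/∂z)(-w^2 + x*y + 2*x*z) dz = (2*x) dz, which multiplied by dx ∧ dw gives (-2*x) dx ∧ dz ∧ dw
Collecting like 3-forms: d(omega) = (-x) dx ∧ dy ∧ dw + (-2*x) dx ∧ dz ∧ dw.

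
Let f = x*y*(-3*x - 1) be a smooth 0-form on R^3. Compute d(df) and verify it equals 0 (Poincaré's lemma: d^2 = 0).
d(df) = 0

Step 1: df = sum_i (∂f/∂x_i) dx_i = (y*(-6*x - 1)) dx + (x*(-3*x - 1)) dy + (0) dz.
Step 2: Apply d again. Using the 1-form formula, the coefficient of dx ∧ dy in d(df) is ∂^2 f/∂x ∂y - ∂^2 f/∂y ∂x = (-6*x - 1) - (-6*x - 1) = 0 (equality of mixed partials for smooth f).
Similarly for dx ∧ dz and dy ∧ dz — all coefficients vanish. So d(df) = 0.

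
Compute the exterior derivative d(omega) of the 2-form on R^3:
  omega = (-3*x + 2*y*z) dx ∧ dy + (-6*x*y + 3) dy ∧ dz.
d(omega) = (-4*y) dx ∧ dy ∧ dz

For a 2-form omega = sum_{i<j} g_{ij} dx_i ∧ dx_j, the exterior derivative is
  d(omega) = sum_{i<j} d(g_{ij}) ∧ dx_i ∧ dx_j = sum_{i<j, k} (∂g_{ij}/∂x_k) dx_k ∧ dx_i ∧ dx_j.
Expand each term, using dx_k ∧ dx_i ∧ dx_j = sgn(permutation) dx_{(a)} ∧ dx_{(b)} ∧ dx_{(c)} with (a < b < c) sorted:
  d(-3*x + 2*y*z) includes (∂/∂z)(-3*x + 2*y*z) dz = (2*y) dz, which multiplied by dx ∧ dy gives (2*y) dx ∧ dy ∧ dz
  d(-6*x*y + 3) includes (∂/∂x)(-6*x*y + 3) dx = (-6*y) dx, which multiplied by dy ∧ dz gives (-6*y) dx ∧ dy ∧ dz
Collecting like 3-forms: d(omega) = (-4*y) dx ∧ dy ∧ dz.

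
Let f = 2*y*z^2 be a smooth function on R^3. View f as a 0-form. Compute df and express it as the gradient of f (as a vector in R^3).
df = (0) dx + (2*z^2) dy + (4*y*z) dz; grad f = (0, 2*z^2, 4*y*z)

For a 0-form f, d f = (∂f/∂x) dx + (∂f/∂y) dy + (∂f/∂z) dz. The components of the vector representation are exactly the entries of grad f in Cartesian coordinates:
  ∂f/∂x = 0
  ∂f/∂y = 2*z^2
  ∂f/∂z = 4*y*z.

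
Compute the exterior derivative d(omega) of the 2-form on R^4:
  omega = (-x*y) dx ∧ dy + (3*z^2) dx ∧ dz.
d(omega) = 0

For a 2-form omega = sum_{i<j} g_{ij} dx_i ∧ dx_j, the exterior derivative is
  d(omega) = sum_{i<j} d(g_{ij}) ∧ dx_i ∧ dx_j = sum_{i<j, k} (∂g_{ij}/∂x_k) dx_k ∧ dx_i ∧ dx_j.
Expand each term, using dx_k ∧ dx_i ∧ dx_j = sgn(permutation) dx_{(a)} ∧ dx_{(b)} ∧ dx_{(c)} with (a < b < c) sorted:

Collecting like 3-forms: d(omega) = 0.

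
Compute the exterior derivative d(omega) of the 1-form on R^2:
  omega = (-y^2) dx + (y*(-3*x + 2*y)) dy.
d(omega) = (-y) dx ∧ dy

For a 1-form omega = sum_i f_i dx_i, the exterior derivative is
  d(omega) = sum_{i < j} (∂f_j/∂x_i - ∂f_i/∂x_j) dx_i ∧ dx_j.
  coefficient of dx ∧ dy: ∂f_2/∂x - ∂f_1/∂y = ∂(y*(-3*x + 2*y))/∂x - ∂(-y^2)/∂y = -y
Assembling: d(omega) = (-y) dx ∧ dy.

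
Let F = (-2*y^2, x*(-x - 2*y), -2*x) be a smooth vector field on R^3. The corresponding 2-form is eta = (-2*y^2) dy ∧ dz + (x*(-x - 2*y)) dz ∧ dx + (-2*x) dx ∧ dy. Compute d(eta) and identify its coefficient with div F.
d(eta) = (-2*x) dx ∧ dy ∧ dz; div F = -2*x

For a 2-form in R^3 of the form above, applying d gives a 3-form with coefficient ∂P/∂x + ∂Q/∂y + ∂R/∂z:
  ∂P/∂x = 0
  ∂Q/∂y = -2*x
  ∂R/∂z = 0
Sum = -2*x, which is exactly div F.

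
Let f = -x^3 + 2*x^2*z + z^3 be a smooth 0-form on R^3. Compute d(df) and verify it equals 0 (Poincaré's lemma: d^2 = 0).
d(df) = 0

Step 1: df = sum_i (∂f/∂x_i) dx_i = (x*(-3*x + 4*z)) dx + (0) dy + (2*x^2 + 3*z^2) dz.
Step 2: Apply d again. Using the 1-form formula, the coefficient of dx ∧ dy in d(df) is ∂^2 f/∂x ∂y - ∂^2 f/∂y ∂x = (0) - (0) = 0 (equality of mixed partials for smooth f).
Similarly for dx ∧ dz and dy ∧ dz — all coefficients vanish. So d(df) = 0.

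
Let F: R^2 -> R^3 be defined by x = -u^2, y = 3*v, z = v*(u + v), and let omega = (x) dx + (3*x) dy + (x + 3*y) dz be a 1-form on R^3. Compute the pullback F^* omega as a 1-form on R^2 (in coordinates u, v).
F^* omega = (2*u^3 - u^2*v + 9*v^2) du + (-u^3 - 2*u^2*v - 9*u^2 + 9*u*v + 18*v^2) dv

Using F^*(f dg) = (f ∘ F) d(g ∘ F), substitute each coordinate x_i by F_i(u, v) in f_i, and replace dx_i by d F_i = (∂F_i/∂u) du + (∂F_i/∂v) dv.
  For the x component: f_1(F) = -u^2; d F_1 = (-2*u) du + (0) dv
  For the y component: f_2(F) = -3*u^2; d F_2 = (0) du + (3) dv
  For the z component: f_3(F) = -u^2 + 9*v; d F_3 = (v) du + (u + 2*v) dv
Combining and collecting du, dv coefficients:
  coeff of du: 2*u^3 - u^2*v + 9*v^2
  coeff of dv: -u^3 - 2*u^2*v - 9*u^2 + 9*u*v + 18*v^2
F^* omega = (2*u^3 - u^2*v + 9*v^2) du + (-u^3 - 2*u^2*v - 9*u^2 + 9*u*v + 18*v^2) dv.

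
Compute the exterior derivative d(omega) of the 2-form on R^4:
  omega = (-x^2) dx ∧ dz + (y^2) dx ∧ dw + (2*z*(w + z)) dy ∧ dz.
d(omega) = (-2*y) dx ∧ dy ∧ dw + (2*z) dy ∧ dz ∧ dw

For a 2-form omega = sum_{i<j} g_{ij} dx_i ∧ dx_j, the exterior derivative is
  d(omega) = sum_{i<j} d(g_{ij}) ∧ dx_i ∧ dx_j = sum_{i<j, k} (∂g_{ij}/∂x_k) dx_k ∧ dx_i ∧ dx_j.
Expand each term, using dx_k ∧ dx_i ∧ dx_j = sgn(permutation) dx_{(a)} ∧ dx_{(b)} ∧ dx_{(c)} with (a < b < c) sorted:
  d(y^2) includes (∂/∂y)(y^2) dy = (2*y) dy, which multiplied by dx ∧ dw gives (-2*y) dx ∧ dy ∧ dw
  d(2*z*(w + z)) includes (∂/∂w)(2*z*(w + z)) dw = (2*z) dw, which multiplied by dy ∧ dz gives (2*z) dy ∧ dz ∧ dw
Collecting like 3-forms: d(omega) = (-2*y) dx ∧ dy ∧ dw + (2*z) dy ∧ dz ∧ dw.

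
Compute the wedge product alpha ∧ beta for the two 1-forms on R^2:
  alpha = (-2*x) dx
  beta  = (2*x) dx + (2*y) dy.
alpha ∧ beta = (-4*x*y) dx ∧ dy

Distribute the wedge, using dx_i ∧ dx_j = -dx_j ∧ dx_i and dx_i ∧ dx_i = 0. For each pair (i, j) with i < j, the coefficient of dx_i ∧ dx_j in alpha ∧ beta is (alpha_i * beta_j - alpha_j * beta_i). Collecting: alpha ∧ beta = (-4*x*y) dx ∧ dy.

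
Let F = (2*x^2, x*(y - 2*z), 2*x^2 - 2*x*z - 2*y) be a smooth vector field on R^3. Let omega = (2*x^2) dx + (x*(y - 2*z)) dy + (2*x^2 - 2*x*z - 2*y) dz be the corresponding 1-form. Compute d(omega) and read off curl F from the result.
d(omega) = (2*x - 2) dy ∧ dz + (-4*x + 2*z) dz ∧ dx + (y - 2*z) dx ∧ dy; curl F = (2*x - 2, -4*x + 2*z, y - 2*z)

d omega = sum_{i<j} (∂f_j/∂x_i - ∂f_i/∂x_j) dx_i ∧ dx_j. Under the identification (dy ∧ dz, dz ∧ dx, dx ∧ dy) ↔ (e_x, e_y, e_z), the coefficients are exactly the components of curl F. Compute:
  ∂R/∂y - ∂Q/∂z = (-2) - (-2*x) = 2*x - 2
  ∂P/∂z - ∂R/∂x = (0) - (4*x - 2*z) = -4*x + 2*z
  ∂Q/∂x - ∂P/∂y = (y - 2*z) - (0) = y - 2*z.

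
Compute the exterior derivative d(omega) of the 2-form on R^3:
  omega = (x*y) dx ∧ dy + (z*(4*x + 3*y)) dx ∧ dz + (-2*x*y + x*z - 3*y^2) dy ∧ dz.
d(omega) = (-2*y - 2*z) dx ∧ dy ∧ dz

For a 2-form omega = sum_{i<j} g_{ij} dx_i ∧ dx_j, the exterior derivative is
  d(omega) = sum_{i<j} d(g_{ij}) ∧ dx_i ∧ dx_j = sum_{i<j, k} (∂g_{ij}/∂x_k) dx_k ∧ dx_i ∧ dx_j.
Expand each term, using dx_k ∧ dx_i ∧ dx_j = sgn(permutation) dx_{(a)} ∧ dx_{(b)} ∧ dx_{(c)} with (a < b < c) sorted:
  d(z*(4*x + 3*y)) includes (∂/∂y)(z*(4*x + 3*y)) dy = (3*z) dy, which multiplied by dx ∧ dz gives (-3*z) dx ∧ dy ∧ dz
  d(-2*x*y + x*z - 3*y^2) includes (∂/∂x)(-2*x*y + x*z - 3*y^2) dx = (-2*y + z) dx, which multiplied by dy ∧ dz gives (-2*y + z) dx ∧ dy ∧ dz
Collecting like 3-forms: d(omega) = (-2*y - 2*z) dx ∧ dy ∧ dz.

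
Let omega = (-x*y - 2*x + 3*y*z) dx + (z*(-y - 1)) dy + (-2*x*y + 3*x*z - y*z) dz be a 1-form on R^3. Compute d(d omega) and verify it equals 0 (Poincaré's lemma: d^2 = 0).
d(d omega) = 0

Step 1: d omega = sum_{i<j} (∂f_j/∂x_i - ∂f_i/∂x_j) dx_i ∧ dx_j:
  coeff of dx ∧ dy: x - 3*z
  coeff of dx ∧ dz: -5*y + 3*z
  coeff of dy ∧ dz: -2*x + y - z + 1
Step 2: Apply d again to each 2-form coefficient. The only possible 3-form in R^3 is dx ∧ dy ∧ dz, with coefficient
  ∂(coeff of dy∧dz)/∂x - ∂(coeff of dx∧dz)/∂y + ∂(coeff of dx∧dy)/∂z
  = ∂/∂x (-2*x + y - z + 1) - ∂/∂y (-5*y + 3*z) + ∂/∂z (x - 3*z).
Each of these terms simplifies to sums of mixed partials that cancel in pairs. The result is 0 (by equality of mixed partials for smooth functions — Schwarz / Clairaut).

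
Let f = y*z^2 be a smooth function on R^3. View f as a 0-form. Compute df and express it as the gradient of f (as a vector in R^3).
df = (0) dx + (z^2) dy + (2*y*z) dz; grad f = (0, z^2, 2*y*z)

For a 0-form f, d f = (∂f/∂x) dx + (∂f/∂y) dy + (∂f/∂z) dz. The components of the vector representation are exactly the entries of grad f in Cartesian coordinates:
  ∂f/∂x = 0
  ∂f/∂y = z^2
  ∂f/∂z = 2*y*z.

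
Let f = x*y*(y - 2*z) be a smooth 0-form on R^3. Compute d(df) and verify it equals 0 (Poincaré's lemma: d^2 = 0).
d(df) = 0

Step 1: df = sum_i (∂f/∂x_i) dx_i = (y*(y - 2*z)) dx + (2*x*(y - z)) dy + (-2*x*y) dz.
Step 2: Apply d again. Using the 1-form formula, the coefficient of dx ∧ dy in d(df) is ∂^2 f/∂x ∂y - ∂^2 f/∂y ∂x = (2*y - 2*z) - (2*y - 2*z) = 0 (equality of mixed partials for smooth f).
Similarly for dx ∧ dz and dy ∧ dz — all coefficients vanish. So d(df) = 0.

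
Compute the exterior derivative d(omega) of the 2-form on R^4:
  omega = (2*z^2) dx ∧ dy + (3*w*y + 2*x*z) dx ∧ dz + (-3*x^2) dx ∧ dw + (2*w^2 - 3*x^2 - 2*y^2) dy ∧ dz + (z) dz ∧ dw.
d(omega) = (-3*w - 6*x + 4*z) dx ∧ dy ∧ dz + (3*y) dx ∧ dz ∧ dw + (4*w) dy ∧ dz ∧ dw

For a 2-form omega = sum_{i<j} g_{ij} dx_i ∧ dx_j, the exterior derivative is
  d(omega) = sum_{i<j} d(g_{ij}) ∧ dx_i ∧ dx_j = sum_{i<j, k} (∂g_{ij}/∂x_k) dx_k ∧ dx_i ∧ dx_j.
Expand each term, using dx_k ∧ dx_i ∧ dx_j = sgn(permutation) dx_{(a)} ∧ dx_{(b)} ∧ dx_{(c)} with (a < b < c) sorted:
  d(2*z^2) includes (∂/∂z)(2*z^2) dz = (4*z) dz, which multiplied by dx ∧ dy gives (4*z) dx ∧ dy ∧ dz
  d(3*w*y + 2*x*z) includes (∂/∂y)(3*w*y + 2*x*z) dy = (3*w) dy, which multiplied by dx ∧ dz gives (-3*w) dx ∧ dy ∧ dz
  d(3*w*y + 2*x*z) includes (∂/∂w)(3*w*y + 2*x*z) dw = (3*y) dw, which multiplied by dx ∧ dz gives (3*y) dx ∧ dz ∧ dw
  d(2*w^2 - 3*x^2 - 2*y^2) includes (∂/∂x)(2*w^2 - 3*x^2 - 2*y^2) dx = (-6*x) dx, which multiplied by dy ∧ dz gives (-6*x) dx ∧ dy ∧ dz
  d(2*w^2 - 3*x^2 - 2*y^2) includes (∂/∂w)(2*w^2 - 3*x^2 - 2*y^2) dw = (4*w) dw, which multiplied by dy ∧ dz gives (4*w) dy ∧ dz ∧ dw
Collecting like 3-forms: d(omega) = (-3*w - 6*x + 4*z) dx ∧ dy ∧ dz + (3*y) dx ∧ dz ∧ dw + (4*w) dy ∧ dz ∧ dw.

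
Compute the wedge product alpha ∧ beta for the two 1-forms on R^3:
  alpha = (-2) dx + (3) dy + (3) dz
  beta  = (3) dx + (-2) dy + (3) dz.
alpha ∧ beta = (-5) dx ∧ dy + (-15) dx ∧ dz + (15) dy ∧ dz

Distribute the wedge, using dx_i ∧ dx_j = -dx_j ∧ dx_i and dx_i ∧ dx_i = 0. For each pair (i, j) with i < j, the coefficient of dx_i ∧ dx_j in alpha ∧ beta is (alpha_i * beta_j - alpha_j * beta_i). Collecting: alpha ∧ beta = (-5) dx ∧ dy + (-15) dx ∧ dz + (15) dy ∧ dz.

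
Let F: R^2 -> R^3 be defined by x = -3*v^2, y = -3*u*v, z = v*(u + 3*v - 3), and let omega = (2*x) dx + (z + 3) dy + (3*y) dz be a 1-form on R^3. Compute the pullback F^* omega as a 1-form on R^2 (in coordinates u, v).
F^* omega = (3*v*(-4*u*v - 3*v^2 + 3*v - 3)) du + (-12*u^2*v - 63*u*v^2 + 36*u*v - 9*u + 36*v^3) dv

Using F^*(f dg) = (f ∘ F) d(g ∘ F), substitute each coordinate x_i by F_i(u, v) in f_i, and replace dx_i by d F_i = (∂F_i/∂u) du + (∂F_i/∂v) dv.
  For the x component: f_1(F) = -6*v^2; d F_1 = (0) du + (-6*v) dv
  For the y component: f_2(F) = u*v + 3*v^2 - 3*v + 3; d F_2 = (-3*v) du + (-3*u) dv
  For the z component: f_3(F) = -9*u*v; d F_3 = (v) du + (u + 6*v - 3) dv
Combining and collecting du, dv coefficients:
  coeff of du: 3*v*(-4*u*v - 3*v^2 + 3*v - 3)
  coeff of dv: -12*u^2*v - 63*u*v^2 + 36*u*v - 9*u + 36*v^3
F^* omega = (3*v*(-4*u*v - 3*v^2 + 3*v - 3)) du + (-12*u^2*v - 63*u*v^2 + 36*u*v - 9*u + 36*v^3) dv.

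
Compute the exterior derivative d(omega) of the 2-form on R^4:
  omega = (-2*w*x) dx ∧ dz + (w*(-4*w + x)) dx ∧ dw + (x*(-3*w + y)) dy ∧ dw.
d(omega) = (-2*x) dx ∧ dz ∧ dw + (-3*w + y) dx ∧ dy ∧ dw

For a 2-form omega = sum_{i<j} g_{ij} dx_i ∧ dx_j, the exterior derivative is
  d(omega) = sum_{i<j} d(g_{ij}) ∧ dx_i ∧ dx_j = sum_{i<j, k} (∂g_{ij}/∂x_k) dx_k ∧ dx_i ∧ dx_j.
Expand each term, using dx_k ∧ dx_i ∧ dx_j = sgn(permutation) dx_{(a)} ∧ dx_{(b)} ∧ dx_{(c)} with (a < b < c) sorted:
  d(-2*w*x) includes (∂/∂w)(-2*w*x) dw = (-2*x) dw, which multiplied by dx ∧ dz gives (-2*x) dx ∧ dz ∧ dw
  d(x*(-3*w + y)) includes (∂/∂x)(x*(-3*w + y)) dx = (-3*w + y) dx, which multiplied by dy ∧ dw gives (-3*w + y) dx ∧ dy ∧ dw
Collecting like 3-forms: d(omega) = (-2*x) dx ∧ dz ∧ dw + (-3*w + y) dx ∧ dy ∧ dw.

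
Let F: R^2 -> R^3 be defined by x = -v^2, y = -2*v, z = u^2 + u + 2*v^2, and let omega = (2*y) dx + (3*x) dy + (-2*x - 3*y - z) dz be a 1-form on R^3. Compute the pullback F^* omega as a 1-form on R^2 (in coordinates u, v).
F^* omega = (-2*u^3 - 3*u^2 + 12*u*v - u + 6*v) du + (2*v*(-2*u^2 - 2*u + 19*v)) dv

Using F^*(f dg) = (f ∘ F) d(g ∘ F), substitute each coordinate x_i by F_i(u, v) in f_i, and replace dx_i by d F_i = (∂F_i/∂u) du + (∂F_i/∂v) dv.
  For the x component: f_1(F) = -4*v; d F_1 = (0) du + (-2*v) dv
  For the y component: f_2(F) = -3*v^2; d F_2 = (0) du + (-2) dv
  For the z component: f_3(F) = -u^2 - u + 6*v; d F_3 = (2*u + 1) du + (4*v) dv
Combining and collecting du, dv coefficients:
  coeff of du: -2*u^3 - 3*u^2 + 12*u*v - u + 6*v
  coeff of dv: 2*v*(-2*u^2 - 2*u + 19*v)
F^* omega = (-2*u^3 - 3*u^2 + 12*u*v - u + 6*v) du + (2*v*(-2*u^2 - 2*u + 19*v)) dv.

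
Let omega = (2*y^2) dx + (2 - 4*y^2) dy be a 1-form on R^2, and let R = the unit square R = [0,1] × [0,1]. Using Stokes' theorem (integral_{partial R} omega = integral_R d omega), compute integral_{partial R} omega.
integral_(partial R) omega = -2

Stokes: integral_partial_R omega = integral_R d omega with d omega = (∂Q/∂x - ∂P/∂y) dx ∧ dy.
  ∂Q/∂x = 0
  ∂P/∂y = 4*y
  integrand = ∂Q/∂x - ∂P/∂y = -4*y.
Integrating over R: integral_0^1 integral_0^1 (-4*y) dx dy = -2.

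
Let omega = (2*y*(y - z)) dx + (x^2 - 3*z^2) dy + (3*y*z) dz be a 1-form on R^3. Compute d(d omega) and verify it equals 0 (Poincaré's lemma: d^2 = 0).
d(d omega) = 0

Step 1: d omega = sum_{i<j} (∂f_j/∂x_i - ∂f_i/∂x_j) dx_i ∧ dx_j:
  coeff of dx ∧ dy: 2*x - 4*y + 2*z
  coeff of dx ∧ dz: 2*y
  coeff of dy ∧ dz: 9*z
Step 2: Apply d again to each 2-form coefficient. The only possible 3-form in R^3 is dx ∧ dy ∧ dz, with coefficient
  ∂(coeff of dy∧dz)/∂x - ∂(coeff of dx∧dz)/∂y + ∂(coeff of dx∧dy)/∂z
  = ∂/∂x (9*z) - ∂/∂y (2*y) + ∂/∂z (2*x - 4*y + 2*z).
Each of these terms simplifies to sums of mixed partials that cancel in pairs. The result is 0 (by equality of mixed partials for smooth functions — Schwarz / Clairaut).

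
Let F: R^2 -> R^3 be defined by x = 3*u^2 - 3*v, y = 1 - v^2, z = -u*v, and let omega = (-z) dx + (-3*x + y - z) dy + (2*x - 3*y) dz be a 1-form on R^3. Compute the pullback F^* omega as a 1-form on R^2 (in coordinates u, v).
F^* omega = (3*v*(-v^2 + 2*v + 1)) du + (-6*u^3 + 18*u^2*v - 5*u*v^2 + 3*u*v + 3*u + 2*v^3 - 18*v^2 - 2*v) dv

Using F^*(f dg) = (f ∘ F) d(g ∘ F), substitute each coordinate x_i by F_i(u, v) in f_i, and replace dx_i by d F_i = (∂F_i/∂u) du + (∂F_i/∂v) dv.
  For the x component: f_1(F) = u*v; d F_1 = (6*u) du + (-3) dv
  For the y component: f_2(F) = -9*u^2 + u*v - v^2 + 9*v + 1; d F_2 = (0) du + (-2*v) dv
  For the z component: f_3(F) = 6*u^2 + 3*v^2 - 6*v - 3; d F_3 = (-v) du + (-u) dv
Combining and collecting du, dv coefficients:
  coeff of du: 3*v*(-v^2 + 2*v + 1)
  coeff of dv: -6*u^3 + 18*u^2*v - 5*u*v^2 + 3*u*v + 3*u + 2*v^3 - 18*v^2 - 2*v
F^* omega = (3*v*(-v^2 + 2*v + 1)) du + (-6*u^3 + 18*u^2*v - 5*u*v^2 + 3*u*v + 3*u + 2*v^3 - 18*v^2 - 2*v) dv.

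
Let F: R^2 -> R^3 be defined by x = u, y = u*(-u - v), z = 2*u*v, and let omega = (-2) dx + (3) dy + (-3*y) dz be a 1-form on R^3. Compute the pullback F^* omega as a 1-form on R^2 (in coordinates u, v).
F^* omega = (6*u^2*v + 6*u*v^2 - 6*u - 3*v - 2) du + (3*u*(2*u^2 + 2*u*v - 1)) dv

Using F^*(f dg) = (f ∘ F) d(g ∘ F), substitute each coordinate x_i by F_i(u, v) in f_i, and replace dx_i by d F_i = (∂F_i/∂u) du + (∂F_i/∂v) dv.
  For the x component: f_1(F) = -2; d F_1 = (1) du + (0) dv
  For the y component: f_2(F) = 3; d F_2 = (-2*u - v) du + (-u) dv
  For the z component: f_3(F) = 3*u*(u + v); d F_3 = (2*v) du + (2*u) dv
Combining and collecting du, dv coefficients:
  coeff of du: 6*u^2*v + 6*u*v^2 - 6*u - 3*v - 2
  coeff of dv: 3*u*(2*u^2 + 2*u*v - 1)
F^* omega = (6*u^2*v + 6*u*v^2 - 6*u - 3*v - 2) du + (3*u*(2*u^2 + 2*u*v - 1)) dv.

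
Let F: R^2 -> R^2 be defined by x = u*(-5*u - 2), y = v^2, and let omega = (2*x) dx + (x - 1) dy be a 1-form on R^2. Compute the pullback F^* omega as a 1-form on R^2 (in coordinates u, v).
F^* omega = (4*u*(25*u^2 + 15*u + 2)) du + (2*v*(-5*u^2 - 2*u - 1)) dv

Using F^*(f dg) = (f ∘ F) d(g ∘ F), substitute each coordinate x_i by F_i(u, v) in f_i, and replace dx_i by d F_i = (∂F_i/∂u) du + (∂F_i/∂v) dv.
  For the x component: f_1(F) = 2*u*(-5*u - 2); d F_1 = (-10*u - 2) du + (0) dv
  For the y component: f_2(F) = -5*u^2 - 2*u - 1; d F_2 = (0) du + (2*v) dv
Combining and collecting du, dv coefficients:
  coeff of du: 4*u*(25*u^2 + 15*u + 2)
  coeff of dv: 2*v*(-5*u^2 - 2*u - 1)
F^* omega = (4*u*(25*u^2 + 15*u + 2)) du + (2*v*(-5*u^2 - 2*u - 1)) dv.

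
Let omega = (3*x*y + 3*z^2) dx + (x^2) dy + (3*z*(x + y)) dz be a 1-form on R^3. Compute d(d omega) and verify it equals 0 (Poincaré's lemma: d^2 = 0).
d(d omega) = 0

Step 1: d omega = sum_{i<j} (∂f_j/∂x_i - ∂f_i/∂x_j) dx_i ∧ dx_j:
  coeff of dx ∧ dy: -x
  coeff of dx ∧ dz: -3*z
  coeff of dy ∧ dz: 3*z
Step 2: Apply d again to each 2-form coefficient. The only possible 3-form in R^3 is dx ∧ dy ∧ dz, with coefficient
  ∂(coeff of dy∧dz)/∂x - ∂(coeff of dx∧dz)/∂y + ∂(coeff of dx∧dy)/∂z
  = ∂/∂x (3*z) - ∂/∂y (-3*z) + ∂/∂z (-x).
Each of these terms simplifies to sums of mixed partials that cancel in pairs. The result is 0 (by equality of mixed partials for smooth functions — Schwarz / Clairaut).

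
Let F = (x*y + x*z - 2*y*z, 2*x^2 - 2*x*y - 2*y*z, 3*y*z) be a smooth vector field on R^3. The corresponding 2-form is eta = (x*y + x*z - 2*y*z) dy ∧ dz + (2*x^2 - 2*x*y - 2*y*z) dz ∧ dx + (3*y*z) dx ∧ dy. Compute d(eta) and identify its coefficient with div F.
d(eta) = (-2*x + 4*y - z) dx ∧ dy ∧ dz; div F = -2*x + 4*y - z

For a 2-form in R^3 of the form above, applying d gives a 3-form with coefficient ∂P/∂x + ∂Q/∂y + ∂R/∂z:
  ∂P/∂x = y + z
  ∂Q/∂y = -2*x - 2*z
  ∂R/∂z = 3*y
Sum = -2*x + 4*y - z, which is exactly div F.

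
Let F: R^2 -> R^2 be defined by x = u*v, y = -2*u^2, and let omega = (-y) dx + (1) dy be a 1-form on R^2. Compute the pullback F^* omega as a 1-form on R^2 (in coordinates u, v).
F^* omega = (2*u*(u*v - 2)) du + (2*u^3) dv

Using F^*(f dg) = (f ∘ F) d(g ∘ F), substitute each coordinate x_i by F_i(u, v) in f_i, and replace dx_i by d F_i = (∂F_i/∂u) du + (∂F_i/∂v) dv.
  For the x component: f_1(F) = 2*u^2; d F_1 = (v) du + (u) dv
  For the y component: f_2(F) = 1; d F_2 = (-4*u) du + (0) dv
Combining and collecting du, dv coefficients:
  coeff of du: 2*u*(u*v - 2)
  coeff of dv: 2*u^3
F^* omega = (2*u*(u*v - 2)) du + (2*u^3) dv.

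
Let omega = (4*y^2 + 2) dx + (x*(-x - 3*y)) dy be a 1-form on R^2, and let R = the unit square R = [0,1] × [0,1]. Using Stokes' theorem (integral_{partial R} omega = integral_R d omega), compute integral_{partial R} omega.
integral_(partial R) omega = -13/2

Stokes: integral_partial_R omega = integral_R d omega with d omega = (∂Q/∂x - ∂P/∂y) dx ∧ dy.
  ∂Q/∂x = -2*x - 3*y
  ∂P/∂y = 8*y
  integrand = ∂Q/∂x - ∂P/∂y = -2*x - 11*y.
Integrating over R: integral_0^1 integral_0^1 (-2*x - 11*y) dx dy = -13/2.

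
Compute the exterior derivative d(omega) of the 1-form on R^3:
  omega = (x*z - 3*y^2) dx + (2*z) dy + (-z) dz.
d(omega) = (6*y) dx ∧ dy + (-x) dx ∧ dz + (-2) dy ∧ dz

For a 1-form omega = sum_i f_i dx_i, the exterior derivative is
  d(omega) = sum_{i < j} (∂f_j/∂x_i - ∂f_i/∂x_j) dx_i ∧ dx_j.
  coefficient of dx ∧ dy: ∂f_2/∂x - ∂f_1/∂y = ∂(2*z)/∂x - ∂(x*z - 3*y^2)/∂y = 6*y
  coefficient of dx ∧ dz: ∂f_3/∂x - ∂f_1/∂z = ∂(-z)/∂x - ∂(x*z - 3*y^2)/∂z = -x
  coefficient of dy ∧ dz: ∂f_3/∂y - ∂f_2/∂z = ∂(-z)/∂y - ∂(2*z)/∂z = -2
Assembling: d(omega) = (6*y) dx ∧ dy + (-x) dx ∧ dz + (-2) dy ∧ dz.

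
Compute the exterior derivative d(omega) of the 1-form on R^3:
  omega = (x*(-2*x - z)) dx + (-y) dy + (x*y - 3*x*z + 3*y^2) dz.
d(omega) = (x + y - 3*z) dx ∧ dz + (x + 6*y) dy ∧ dz

For a 1-form omega = sum_i f_i dx_i, the exterior derivative is
  d(omega) = sum_{i < j} (∂f_j/∂x_i - ∂f_i/∂x_j) dx_i ∧ dx_j.
  coefficient of dx ∧ dz: ∂f_3/∂x - ∂f_1/∂z = ∂(x*y - 3*x*z + 3*y^2)/∂x - ∂(x*(-2*x - z))/∂z = x + y - 3*z
  coefficient of dy ∧ dz: ∂f_3/∂y - ∂f_2/∂z = ∂(x*y - 3*x*z + 3*y^2)/∂y - ∂(-y)/∂z = x + 6*y
Assembling: d(omega) = (x + y - 3*z) dx ∧ dz + (x + 6*y) dy ∧ dz.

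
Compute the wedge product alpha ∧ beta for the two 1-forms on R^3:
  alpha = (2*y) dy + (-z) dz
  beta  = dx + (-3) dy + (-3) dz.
alpha ∧ beta = (-2*y) dx ∧ dy + (-6*y - 3*z) dy ∧ dz + (z) dx ∧ dz

Distribute the wedge, using dx_i ∧ dx_j = -dx_j ∧ dx_i and dx_i ∧ dx_i = 0. For each pair (i, j) with i < j, the coefficient of dx_i ∧ dx_j in alpha ∧ beta is (alpha_i * beta_j - alpha_j * beta_i). Collecting: alpha ∧ beta = (-2*y) dx ∧ dy + (-6*y - 3*z) dy ∧ dz + (z) dx ∧ dz.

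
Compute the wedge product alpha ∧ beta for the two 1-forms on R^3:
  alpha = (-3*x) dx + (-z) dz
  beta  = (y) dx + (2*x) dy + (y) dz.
alpha ∧ beta = (-6*x^2) dx ∧ dy + (y*(-3*x + z)) dx ∧ dz + (2*x*z) dy ∧ dz

Distribute the wedge, using dx_i ∧ dx_j = -dx_j ∧ dx_i and dx_i ∧ dx_i = 0. For each pair (i, j) with i < j, the coefficient of dx_i ∧ dx_j in alpha ∧ beta is (alpha_i * beta_j - alpha_j * beta_i). Collecting: alpha ∧ beta = (-6*x^2) dx ∧ dy + (y*(-3*x + z)) dx ∧ dz + (2*x*z) dy ∧ dz.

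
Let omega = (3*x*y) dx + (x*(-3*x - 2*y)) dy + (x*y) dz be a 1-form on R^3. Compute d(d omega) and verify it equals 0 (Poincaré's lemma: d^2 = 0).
d(d omega) = 0

Step 1: d omega = sum_{i<j} (∂f_j/∂x_i - ∂f_i/∂x_j) dx_i ∧ dx_j:
  coeff of dx ∧ dy: -9*x - 2*y
  coeff of dx ∧ dz: y
  coeff of dy ∧ dz: x
Step 2: Apply d again to each 2-form coefficient. The only possible 3-form in R^3 is dx ∧ dy ∧ dz, with coefficient
  ∂(coeff of dy∧dz)/∂x - ∂(coeff of dx∧dz)/∂y + ∂(coeff of dx∧dy)/∂z
  = ∂/∂x (x) - ∂/∂y (y) + ∂/∂z (-9*x - 2*y).
Each of these terms simplifies to sums of mixed partials that cancel in pairs. The result is 0 (by equality of mixed partials for smooth functions — Schwarz / Clairaut).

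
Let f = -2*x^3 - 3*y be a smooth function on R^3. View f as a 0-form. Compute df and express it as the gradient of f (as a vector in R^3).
df = (-6*x^2) dx + (-3) dy + (0) dz; grad f = (-6*x^2, -3, 0)

For a 0-form f, d f = (∂f/∂x) dx + (∂f/∂y) dy + (∂f/∂z) dz. The components of the vector representation are exactly the entries of grad f in Cartesian coordinates:
  ∂f/∂x = -6*x^2
  ∂f/∂y = -3
  ∂f/∂z = 0.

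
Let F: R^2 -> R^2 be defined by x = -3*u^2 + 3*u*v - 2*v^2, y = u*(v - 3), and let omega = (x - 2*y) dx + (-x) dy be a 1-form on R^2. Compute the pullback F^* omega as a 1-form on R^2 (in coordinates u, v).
F^* omega = (18*u^3 - 12*u^2*v - 45*u^2 + 12*u*v^2 + 27*u*v - 4*v^3 - 6*v^2) du + (-6*u^3 + 12*u^2*v + 18*u^2 - 8*u*v^2 - 24*u*v + 8*v^3) dv

Using F^*(f dg) = (f ∘ F) d(g ∘ F), substitute each coordinate x_i by F_i(u, v) in f_i, and replace dx_i by d F_i = (∂F_i/∂u) du + (∂F_i/∂v) dv.
  For the x component: f_1(F) = -3*u^2 + u*v + 6*u - 2*v^2; d F_1 = (-6*u + 3*v) du + (3*u - 4*v) dv
  For the y component: f_2(F) = 3*u^2 - 3*u*v + 2*v^2; d F_2 = (v - 3) du + (u) dv
Combining and collecting du, dv coefficients:
  coeff of du: 18*u^3 - 12*u^2*v - 45*u^2 + 12*u*v^2 + 27*u*v - 4*v^3 - 6*v^2
  coeff of dv: -6*u^3 + 12*u^2*v + 18*u^2 - 8*u*v^2 - 24*u*v + 8*v^3
F^* omega = (18*u^3 - 12*u^2*v - 45*u^2 + 12*u*v^2 + 27*u*v - 4*v^3 - 6*v^2) du + (-6*u^3 + 12*u^2*v + 18*u^2 - 8*u*v^2 - 24*u*v + 8*v^3) dv.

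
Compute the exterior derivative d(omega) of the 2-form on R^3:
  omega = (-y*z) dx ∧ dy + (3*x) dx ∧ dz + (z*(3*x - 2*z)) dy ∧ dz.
d(omega) = (-y + 3*z) dx ∧ dy ∧ dz

For a 2-form omega = sum_{i<j} g_{ij} dx_i ∧ dx_j, the exterior derivative is
  d(omega) = sum_{i<j} d(g_{ij}) ∧ dx_i ∧ dx_j = sum_{i<j, k} (∂g_{ij}/∂x_k) dx_k ∧ dx_i ∧ dx_j.
Expand each term, using dx_k ∧ dx_i ∧ dx_j = sgn(permutation) dx_{(a)} ∧ dx_{(b)} ∧ dx_{(c)} with (a < b < c) sorted:
  d(-y*z) includes (∂/∂z)(-y*z) dz = (-y) dz, which multiplied by dx ∧ dy gives (-y) dx ∧ dy ∧ dz
  d(z*(3*x - 2*z)) includes (∂/∂x)(z*(3*x - 2*z)) dx = (3*z) dx, which multiplied by dy ∧ dz gives (3*z) dx ∧ dy ∧ dz
Collecting like 3-forms: d(omega) = (-y + 3*z) dx ∧ dy ∧ dz.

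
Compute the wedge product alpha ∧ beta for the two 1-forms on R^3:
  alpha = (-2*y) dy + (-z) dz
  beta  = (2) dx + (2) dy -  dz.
alpha ∧ beta = (4*y) dx ∧ dy + (2*y + 2*z) dy ∧ dz + (2*z) dx ∧ dz

Distribute the wedge, using dx_i ∧ dx_j = -dx_j ∧ dx_i and dx_i ∧ dx_i = 0. For each pair (i, j) with i < j, the coefficient of dx_i ∧ dx_j in alpha ∧ beta is (alpha_i * beta_j - alpha_j * beta_i). Collecting: alpha ∧ beta = (4*y) dx ∧ dy + (2*y + 2*z) dy ∧ dz + (2*z) dx ∧ dz.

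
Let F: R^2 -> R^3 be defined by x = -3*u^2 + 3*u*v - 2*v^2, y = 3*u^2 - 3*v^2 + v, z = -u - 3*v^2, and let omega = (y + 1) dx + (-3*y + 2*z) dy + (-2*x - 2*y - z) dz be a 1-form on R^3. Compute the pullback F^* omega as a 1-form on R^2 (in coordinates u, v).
F^* omega = (-72*u^3 + 9*u^2*v - 12*u^2 + 36*u*v^2 - 18*u*v - 7*u - 9*v^3 - 10*v^2 + 5*v) du + (9*u^3 + 42*u^2*v - 9*u^2 + 27*u*v^2 + 9*u*v + u - 84*v^3 + 29*v^2 - 7*v) dv

Using F^*(f dg) = (f ∘ F) d(g ∘ F), substitute each coordinate x_i by F_i(u, v) in f_i, and replace dx_i by d F_i = (∂F_i/∂u) du + (∂F_i/∂v) dv.
  For the x component: f_1(F) = 3*u^2 - 3*v^2 + v + 1; d F_1 = (-6*u + 3*v) du + (3*u - 4*v) dv
  For the y component: f_2(F) = -9*u^2 - 2*u + 3*v^2 - 3*v; d F_2 = (6*u) du + (1 - 6*v) dv
  For the z component: f_3(F) = -6*u*v + u + 13*v^2 - 2*v; d F_3 = (-1) du + (-6*v) dv
Combining and collecting du, dv coefficients:
  coeff of du: -72*u^3 + 9*u^2*v - 12*u^2 + 36*u*v^2 - 18*u*v - 7*u - 9*v^3 - 10*v^2 + 5*v
  coeff of dv: 9*u^3 + 42*u^2*v - 9*u^2 + 27*u*v^2 + 9*u*v + u - 84*v^3 + 29*v^2 - 7*v
F^* omega = (-72*u^3 + 9*u^2*v - 12*u^2 + 36*u*v^2 - 18*u*v - 7*u - 9*v^3 - 10*v^2 + 5*v) du + (9*u^3 + 42*u^2*v - 9*u^2 + 27*u*v^2 + 9*u*v + u - 84*v^3 + 29*v^2 - 7*v) dv.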